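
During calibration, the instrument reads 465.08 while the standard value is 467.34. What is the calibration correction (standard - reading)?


Correction = standard - reading
= 467.34 - 465.08
= 2.2600

2.2600


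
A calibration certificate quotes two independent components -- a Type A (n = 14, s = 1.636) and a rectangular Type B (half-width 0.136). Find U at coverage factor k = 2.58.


u_A = s / sqrt(n) = 1.636 / sqrt(14) = 0.43723939
u_B = half_width / sqrt(3) = 0.136 / sqrt(3) = 0.078519637
uc = sqrt(u_A^2 + u_B^2) = sqrt(0.43723939^2 + 0.078519637^2) = 0.44423374
U = k * uc = 2.58 * 0.44423374
U = 1.1461

1.1461


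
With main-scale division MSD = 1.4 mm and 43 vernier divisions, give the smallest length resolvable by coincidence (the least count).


LC = MSD / n_div
= 1.4 / 43
= 0.0326

0.0326


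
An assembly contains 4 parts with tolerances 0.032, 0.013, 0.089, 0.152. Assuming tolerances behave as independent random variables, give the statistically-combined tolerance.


RSS = sqrt(0.032^2 + 0.013^2 + 0.089^2 + 0.152^2)
= sqrt(0.032218)
= 0.1795

0.1795


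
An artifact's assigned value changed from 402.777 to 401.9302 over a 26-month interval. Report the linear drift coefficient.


rate = (v2 - v1) / months
= (401.9302 - 402.777) / 26
= -0.8468 / 26
= -0.0326

-0.0326


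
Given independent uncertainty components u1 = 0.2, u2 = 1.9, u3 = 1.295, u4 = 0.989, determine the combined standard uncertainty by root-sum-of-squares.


uc = sqrt(0.2^2 + 1.9^2 + 1.295^2 + 0.989^2)
uc = sqrt(6.305146)
uc = 2.5110

2.5110


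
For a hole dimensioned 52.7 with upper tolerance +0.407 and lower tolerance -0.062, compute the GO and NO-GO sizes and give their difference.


GO = nominal - lower_tol (smallest hole = maximum material condition)
GO = 52.7 - 0.062 = 52.638
NO-GO = nominal + upper_tol (largest hole = least material condition)
NO-GO = 52.7 + 0.407 = 53.107
spread = NO-GO - GO = 53.107 - 52.638 = 0.4690

0.4690


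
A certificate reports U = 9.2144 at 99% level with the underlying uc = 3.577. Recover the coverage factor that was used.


k = U / uc
k = 9.2144 / 3.577
k = 2.576

2.576


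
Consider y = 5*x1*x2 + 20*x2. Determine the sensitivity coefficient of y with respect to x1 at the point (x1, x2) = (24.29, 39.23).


y = 5*x1*x2 + 20*x2
dy/dx1 = 5*x2
Evaluate at x2 = 39.23: c1 = 5 * 39.23
c1 = 196.1500

196.1500


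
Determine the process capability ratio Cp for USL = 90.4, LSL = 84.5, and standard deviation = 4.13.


Cp = (USL - LSL) / (6 * sigma)
= (90.4 - 84.5) / (6 * 4.13)
= 5.9000 / 24.7800
= 0.2381

0.2381


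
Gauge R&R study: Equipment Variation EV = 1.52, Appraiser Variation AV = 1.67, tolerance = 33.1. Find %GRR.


GRR = sqrt(EV^2 + AV^2) = sqrt(1.52^2 + 1.67^2) = 2.258163
%GRR = GRR / tol * 100 = 2.258163 / 33.1 * 100
%GRR = 6.8222

6.8222


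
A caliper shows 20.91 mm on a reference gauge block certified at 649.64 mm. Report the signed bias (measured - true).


Systematic error = measured - true
= 20.91 - 649.64
= -628.7300

-628.7300


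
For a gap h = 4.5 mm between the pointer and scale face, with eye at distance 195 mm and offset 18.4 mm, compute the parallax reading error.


error = h * offset / d
= 4.5 * 18.4 / 195
= 0.4246

0.4246


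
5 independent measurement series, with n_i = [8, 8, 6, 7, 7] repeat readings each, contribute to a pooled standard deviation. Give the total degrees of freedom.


nu = sum_i (n_i - 1)
nu = ((8 - 1) + (8 - 1) + (6 - 1) + (7 - 1) + (7 - 1))
nu = 7 + 7 + 5 + 6 + 6
nu = 31

31


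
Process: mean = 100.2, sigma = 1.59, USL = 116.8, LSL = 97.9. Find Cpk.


Cpu = (USL - mean) / (3*sigma) = (116.8 - 100.2) / (3*1.59) = 3.4801
Cpl = (mean - LSL) / (3*sigma) = (100.2 - 97.9) / (3*1.59) = 0.4822
Cpk = min(Cpu, Cpl) = 0.4822

0.4822


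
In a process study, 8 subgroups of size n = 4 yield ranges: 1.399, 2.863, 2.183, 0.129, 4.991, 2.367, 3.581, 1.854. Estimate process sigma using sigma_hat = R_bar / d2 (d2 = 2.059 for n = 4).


R_bar = (1.399 + 2.863 + 2.183 + 0.129 + 4.991 + 2.367 + 3.581 + 1.854) / 8
R_bar = 19.367 / 8 = 2.420875
sigma_hat = R_bar / d2 = 2.420875 / 2.059 = 1.1758

1.1758


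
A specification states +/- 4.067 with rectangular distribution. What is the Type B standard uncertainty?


u_B = half_width / sqrt(3)
u_B = 4.067 / 1.7320508
u_B = 2.3481

2.3481


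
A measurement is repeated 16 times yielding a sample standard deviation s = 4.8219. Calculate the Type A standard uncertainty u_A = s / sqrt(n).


u_A = s / sqrt(n)
u_A = 4.8219 / sqrt(16)
u_A = 4.8219 / 4
u_A = 1.2055

1.2055


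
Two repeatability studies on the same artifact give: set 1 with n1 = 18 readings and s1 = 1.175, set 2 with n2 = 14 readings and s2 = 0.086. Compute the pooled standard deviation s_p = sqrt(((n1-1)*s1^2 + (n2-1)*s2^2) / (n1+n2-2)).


s_p = sqrt(((n1-1)*s1^2 + (n2-1)*s2^2) / (n1+n2-2))
numerator = (18-1)*1.175^2 + (14-1)*0.086^2 = 23.470625 + 0.096148 = 23.566773
denominator = 18 + 14 - 2 = 30
s_p^2 = 23.566773 / 30 = 0.7855591
s_p = sqrt(0.7855591) = 0.8863

0.8863


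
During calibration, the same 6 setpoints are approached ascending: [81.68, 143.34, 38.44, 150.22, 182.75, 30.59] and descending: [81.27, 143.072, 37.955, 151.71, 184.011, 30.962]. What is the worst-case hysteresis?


|81.68 - 81.27| = 0.4100
|143.34 - 143.072| = 0.2680
|38.44 - 37.955| = 0.4850
|150.22 - 151.71| = 1.4900
|182.75 - 184.011| = 1.2610
|30.59 - 30.962| = 0.3720
hysteresis = max(diffs) = 1.4900

1.4900


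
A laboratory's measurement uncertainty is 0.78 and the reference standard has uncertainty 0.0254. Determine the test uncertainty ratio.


TUR = u_lab / u_ref
= 0.78 / 0.0254
= 30.7087

30.7087


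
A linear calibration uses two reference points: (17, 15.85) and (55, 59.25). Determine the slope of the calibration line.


slope = (y2 - y1) / (x2 - x1)
= (59.25 - 15.85) / (55 - 17)
= 43.4000 / 38
= 1.1421

1.1421


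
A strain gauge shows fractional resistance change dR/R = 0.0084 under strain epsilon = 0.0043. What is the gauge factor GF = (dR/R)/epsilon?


GF = (dR/R) / epsilon
= 0.0084 / 0.0043
= 1.9535

1.9535


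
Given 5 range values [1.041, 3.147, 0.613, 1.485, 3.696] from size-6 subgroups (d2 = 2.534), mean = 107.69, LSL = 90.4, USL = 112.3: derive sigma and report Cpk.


R_bar = (1.041 + 3.147 + 0.613 + 1.485 + 3.696) / 5 = 1.9964
sigma = R_bar / d2 = 1.9964 / 2.534 = 0.7878453
Cp = (USL - LSL)/(6*sigma) = (112.3 - 90.4)/(6*0.7878453) = 4.6329
Cpu = (112.3 - 107.69)/(3*0.7878453) = 1.9505
Cpl = (107.69 - 90.4)/(3*0.7878453) = 7.3153
Cpk = min(Cpu, Cpl) = 1.9505

1.9505


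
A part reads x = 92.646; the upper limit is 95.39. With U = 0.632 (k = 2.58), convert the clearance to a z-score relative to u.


u = U / k = 0.632 / 2.58 = 0.24496124
margin = |USL - x| = |95.39 - 92.646| = 2.744
z = margin / u = 2.744 / 0.24496124
z = 11.2018

11.2018


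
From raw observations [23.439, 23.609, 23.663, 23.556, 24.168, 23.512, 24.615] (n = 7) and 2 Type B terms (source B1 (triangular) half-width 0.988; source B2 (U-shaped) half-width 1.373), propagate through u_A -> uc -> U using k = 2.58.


mean = (23.439 + 23.609 + 23.663 + 23.556 + 24.168 + 23.512 + 24.615) / 7 = 23.79457143
s = sqrt(sum((x - mean)^2)/(n-1)) = 0.43349235
u_A = s / sqrt(n) = 0.43349235 / sqrt(7) = 0.16384471
u_B1 = 0.988 / sqrt(6) = 0.40334931
u_B2 = 1.373 / sqrt(2) = 0.97085761
uc = sqrt(0.16384471^2 + 0.40334931^2 + 0.97085761^2) = 1.064002
U = k * uc = 2.58 * 1.064002
U = 2.7451

2.7451


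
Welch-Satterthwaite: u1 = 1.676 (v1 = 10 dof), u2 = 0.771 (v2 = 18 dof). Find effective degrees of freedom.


uc = sqrt(u1^2 + u2^2) = sqrt(1.676^2 + 0.771^2) = 1.8448352
v_eff = uc^4 / (u1^4/v1 + u2^4/v2)
= 1.8448352^4 / (1.676^4/10 + 0.771^4/18)
= 11.583247 / 0.80866573
v_eff = 14.3239

14.3239


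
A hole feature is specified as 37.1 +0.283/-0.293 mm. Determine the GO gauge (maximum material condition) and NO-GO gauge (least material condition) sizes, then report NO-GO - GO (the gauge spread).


GO = nominal - lower_tol (smallest hole = maximum material condition)
GO = 37.1 - 0.293 = 36.807
NO-GO = nominal + upper_tol (largest hole = least material condition)
NO-GO = 37.1 + 0.283 = 37.383
spread = NO-GO - GO = 37.383 - 36.807 = 0.5760

0.5760


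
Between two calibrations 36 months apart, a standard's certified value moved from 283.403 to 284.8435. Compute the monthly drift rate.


rate = (v2 - v1) / months
= (284.8435 - 283.403) / 36
= 1.4405 / 36
= 0.0400

0.0400


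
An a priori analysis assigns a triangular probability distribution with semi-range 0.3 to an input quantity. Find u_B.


u_B = half_width / sqrt(6)
u_B = 0.3 / 2.4494897
u_B = 0.1225

0.1225


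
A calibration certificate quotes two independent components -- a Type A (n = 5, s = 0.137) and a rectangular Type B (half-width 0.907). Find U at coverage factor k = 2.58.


u_A = s / sqrt(n) = 0.137 / sqrt(5) = 0.061268263
u_B = half_width / sqrt(3) = 0.907 / sqrt(3) = 0.52365669
uc = sqrt(u_A^2 + u_B^2) = sqrt(0.061268263^2 + 0.52365669^2) = 0.52722873
U = k * uc = 2.58 * 0.52722873
U = 1.3603

1.3603


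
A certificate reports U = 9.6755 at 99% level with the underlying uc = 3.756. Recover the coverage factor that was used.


k = U / uc
k = 9.6755 / 3.756
k = 2.576

2.576


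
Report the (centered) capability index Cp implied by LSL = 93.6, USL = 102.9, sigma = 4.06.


Cp = (USL - LSL) / (6 * sigma)
= (102.9 - 93.6) / (6 * 4.06)
= 9.3000 / 24.3600
= 0.3818

0.3818


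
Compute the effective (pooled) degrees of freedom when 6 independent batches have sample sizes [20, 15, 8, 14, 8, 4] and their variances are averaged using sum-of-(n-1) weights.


nu = sum_i (n_i - 1)
nu = ((20 - 1) + (15 - 1) + (8 - 1) + (14 - 1) + (8 - 1) + (4 - 1))
nu = 19 + 14 + 7 + 13 + 7 + 3
nu = 63

63


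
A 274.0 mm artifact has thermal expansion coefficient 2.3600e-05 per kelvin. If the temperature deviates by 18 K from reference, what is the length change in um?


dL = L * alpha * dT
= 274.0 * 2.3600e-05 * 18
= 0.1163952 mm
dL_um = 0.1163952 * 1000 = 116.3952 um

116.3952


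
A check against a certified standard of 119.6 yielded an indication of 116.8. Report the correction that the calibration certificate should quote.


Correction = standard - reading
= 119.6 - 116.8
= 2.8000

2.8000


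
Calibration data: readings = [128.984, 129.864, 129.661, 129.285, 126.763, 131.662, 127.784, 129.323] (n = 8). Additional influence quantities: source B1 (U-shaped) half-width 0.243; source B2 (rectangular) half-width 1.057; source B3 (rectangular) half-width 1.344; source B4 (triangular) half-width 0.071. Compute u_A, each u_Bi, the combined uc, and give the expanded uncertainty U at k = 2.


mean = (128.984 + 129.864 + 129.661 + 129.285 + 126.763 + 131.662 + 127.784 + 129.323) / 8 = 129.16575
s = sqrt(sum((x - mean)^2)/(n-1)) = 1.4500498
u_A = s / sqrt(n) = 1.4500498 / sqrt(8) = 0.51267002
u_B1 = 0.243 / sqrt(2) = 0.17182695
u_B2 = 1.057 / sqrt(3) = 0.61025923
u_B3 = 1.344 / sqrt(3) = 0.77595876
u_B4 = 0.071 / sqrt(6) = 0.028985629
uc = sqrt(0.51267002^2 + 0.17182695^2 + 0.61025923^2 + 0.77595876^2 + 0.028985629^2) = 1.1259323
U = k * uc = 2 * 1.1259323
U = 2.2519

2.2519


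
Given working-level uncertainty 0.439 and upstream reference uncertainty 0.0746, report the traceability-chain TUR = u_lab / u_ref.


TUR = u_lab / u_ref
= 0.439 / 0.0746
= 5.8847

5.8847


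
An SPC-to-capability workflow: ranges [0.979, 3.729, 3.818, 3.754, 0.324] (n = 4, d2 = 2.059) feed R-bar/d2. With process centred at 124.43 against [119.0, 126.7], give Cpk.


R_bar = (0.979 + 3.729 + 3.818 + 3.754 + 0.324) / 5 = 2.5208
sigma = R_bar / d2 = 2.5208 / 2.059 = 1.2242836
Cp = (USL - LSL)/(6*sigma) = (126.7 - 119.0)/(6*1.2242836) = 1.0482
Cpu = (126.7 - 124.43)/(3*1.2242836) = 0.6180
Cpl = (124.43 - 119.0)/(3*1.2242836) = 1.4784
Cpk = min(Cpu, Cpl) = 0.6180

0.6180


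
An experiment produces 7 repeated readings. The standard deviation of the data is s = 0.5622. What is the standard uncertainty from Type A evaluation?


u_A = s / sqrt(n)
u_A = 0.5622 / sqrt(7)
u_A = 0.5622 / 2.6457513
u_A = 0.2125

0.2125


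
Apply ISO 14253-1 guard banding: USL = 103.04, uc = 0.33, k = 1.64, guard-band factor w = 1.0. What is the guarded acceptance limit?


U = k * uc = 1.64 * 0.33 = 0.5412
guard band g = w * U = 1.0 * 0.5412 = 0.5412
AL = USL - g = 103.04 - 0.5412
AL = 102.4988

102.4988


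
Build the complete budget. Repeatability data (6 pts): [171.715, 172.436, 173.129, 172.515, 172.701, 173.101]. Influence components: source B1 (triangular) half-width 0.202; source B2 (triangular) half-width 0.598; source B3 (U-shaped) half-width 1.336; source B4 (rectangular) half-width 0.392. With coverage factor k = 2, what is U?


mean = (171.715 + 172.436 + 173.129 + 172.515 + 172.701 + 173.101) / 6 = 172.5995
s = sqrt(sum((x - mean)^2)/(n-1)) = 0.52122692
u_A = s / sqrt(n) = 0.52122692 / sqrt(6) = 0.21279
u_B1 = 0.202 / sqrt(6) = 0.082466155
u_B2 = 0.598 / sqrt(6) = 0.24413248
u_B3 = 1.336 / sqrt(2) = 0.94469466
u_B4 = 0.392 / sqrt(3) = 0.22632131
uc = sqrt(0.21279^2 + 0.082466155^2 + 0.24413248^2 + 0.94469466^2 + 0.22632131^2) = 1.0273024
U = k * uc = 2 * 1.0273024
U = 2.0546

2.0546


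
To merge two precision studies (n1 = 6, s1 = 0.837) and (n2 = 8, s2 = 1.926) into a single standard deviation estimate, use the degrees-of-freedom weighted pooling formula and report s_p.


s_p = sqrt(((n1-1)*s1^2 + (n2-1)*s2^2) / (n1+n2-2))
numerator = (6-1)*0.837^2 + (8-1)*1.926^2 = 3.502845 + 25.966332 = 29.469177
denominator = 6 + 8 - 2 = 12
s_p^2 = 29.469177 / 12 = 2.4557647
s_p = sqrt(2.4557647) = 1.5671

1.5671


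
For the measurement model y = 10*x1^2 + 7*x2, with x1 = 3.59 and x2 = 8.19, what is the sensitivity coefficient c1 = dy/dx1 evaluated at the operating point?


y = 10*x1^2 + 7*x2
dy/dx1 = 2*10*x1
Evaluate at x1 = 3.59: c1 = 20 * 3.59
c1 = 71.8000

71.8000


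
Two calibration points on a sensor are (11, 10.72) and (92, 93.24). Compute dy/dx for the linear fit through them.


slope = (y2 - y1) / (x2 - x1)
= (93.24 - 10.72) / (92 - 11)
= 82.5200 / 81
= 1.0188

1.0188


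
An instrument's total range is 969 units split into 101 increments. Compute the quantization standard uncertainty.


resolution = range / divisions
resolution = 969 / 101 = 9.5940594
u_res = resolution / (2*sqrt(3))
u_res = 9.5940594 / 3.4641016
u_res = 2.7696

2.7696


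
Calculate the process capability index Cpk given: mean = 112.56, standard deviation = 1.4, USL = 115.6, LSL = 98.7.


Cpu = (USL - mean) / (3*sigma) = (115.6 - 112.56) / (3*1.4) = 0.7238
Cpl = (mean - LSL) / (3*sigma) = (112.56 - 98.7) / (3*1.4) = 3.3000
Cpk = min(Cpu, Cpl) = 0.7238

0.7238


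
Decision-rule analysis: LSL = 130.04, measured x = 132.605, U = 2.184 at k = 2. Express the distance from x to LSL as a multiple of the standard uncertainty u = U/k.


u = U / k = 2.184 / 2 = 1.092
margin = |LSL - x| = |130.04 - 132.605| = 2.565
z = margin / u = 2.565 / 1.092
z = 2.3489

2.3489


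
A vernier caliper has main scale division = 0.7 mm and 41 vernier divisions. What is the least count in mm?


LC = MSD / n_div
= 0.7 / 41
= 0.0171

0.0171


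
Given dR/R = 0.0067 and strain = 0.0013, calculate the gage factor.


GF = (dR/R) / epsilon
= 0.0067 / 0.0013
= 5.1538

5.1538


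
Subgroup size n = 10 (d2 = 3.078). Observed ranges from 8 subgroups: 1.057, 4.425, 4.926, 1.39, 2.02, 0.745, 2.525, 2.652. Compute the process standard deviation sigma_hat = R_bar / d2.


R_bar = (1.057 + 4.425 + 4.926 + 1.39 + 2.02 + 0.745 + 2.525 + 2.652) / 8
R_bar = 19.74 / 8 = 2.4675
sigma_hat = R_bar / d2 = 2.4675 / 3.078 = 0.8017

0.8017


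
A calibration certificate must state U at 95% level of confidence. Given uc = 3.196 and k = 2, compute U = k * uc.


U = k * uc
U = 2 * 3.196
U = 6.3920

6.3920


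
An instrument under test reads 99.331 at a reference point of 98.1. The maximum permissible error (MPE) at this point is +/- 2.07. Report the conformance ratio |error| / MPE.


e = indication - reference = 99.331 - 98.1 = 1.2310
|e| = 1.2310
ratio = |e| / MPE = 1.2310 / 2.07
ratio = 0.5947

0.5947


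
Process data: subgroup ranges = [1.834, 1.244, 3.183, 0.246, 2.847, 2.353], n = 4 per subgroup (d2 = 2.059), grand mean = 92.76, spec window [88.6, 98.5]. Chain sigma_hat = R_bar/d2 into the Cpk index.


R_bar = (1.834 + 1.244 + 3.183 + 0.246 + 2.847 + 2.353) / 6 = 1.9511667
sigma = R_bar / d2 = 1.9511667 / 2.059 = 0.94762831
Cp = (USL - LSL)/(6*sigma) = (98.5 - 88.6)/(6*0.94762831) = 1.7412
Cpu = (98.5 - 92.76)/(3*0.94762831) = 2.0191
Cpl = (92.76 - 88.6)/(3*0.94762831) = 1.4633
Cpk = min(Cpu, Cpl) = 1.4633

1.4633


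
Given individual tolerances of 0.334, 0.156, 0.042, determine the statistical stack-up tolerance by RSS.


RSS = sqrt(0.334^2 + 0.156^2 + 0.042^2)
= sqrt(0.137656)
= 0.3710

0.3710


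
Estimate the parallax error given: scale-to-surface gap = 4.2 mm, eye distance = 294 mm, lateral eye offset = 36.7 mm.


error = h * offset / d
= 4.2 * 36.7 / 294
= 0.5243

0.5243


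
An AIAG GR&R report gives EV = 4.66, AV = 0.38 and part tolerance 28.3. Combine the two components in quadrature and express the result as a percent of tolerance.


GRR = sqrt(EV^2 + AV^2) = sqrt(4.66^2 + 0.38^2) = 4.6754679
%GRR = GRR / tol * 100 = 4.6754679 / 28.3 * 100
%GRR = 16.5211

16.5211


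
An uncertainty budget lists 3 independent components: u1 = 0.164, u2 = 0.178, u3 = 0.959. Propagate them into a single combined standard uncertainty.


uc = sqrt(0.164^2 + 0.178^2 + 0.959^2)
uc = sqrt(0.978261)
uc = 0.9891

0.9891


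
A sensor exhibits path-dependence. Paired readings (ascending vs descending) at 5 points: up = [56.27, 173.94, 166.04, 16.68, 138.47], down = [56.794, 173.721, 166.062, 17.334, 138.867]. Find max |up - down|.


|56.27 - 56.794| = 0.5240
|173.94 - 173.721| = 0.2190
|166.04 - 166.062| = 0.0220
|16.68 - 17.334| = 0.6540
|138.47 - 138.867| = 0.3970
hysteresis = max(diffs) = 0.6540

0.6540


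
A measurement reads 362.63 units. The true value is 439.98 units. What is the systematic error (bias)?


Systematic error = measured - true
= 362.63 - 439.98
= -77.3500

-77.3500


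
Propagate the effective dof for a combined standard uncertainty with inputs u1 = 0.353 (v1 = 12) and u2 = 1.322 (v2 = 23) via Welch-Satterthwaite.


uc = sqrt(u1^2 + u2^2) = sqrt(0.353^2 + 1.322^2) = 1.3683176
v_eff = uc^4 / (u1^4/v1 + u2^4/v2)
= 1.3683176^4 / (0.353^4/12 + 1.322^4/23)
= 3.5054813 / 0.13409392
v_eff = 26.1420

26.1420


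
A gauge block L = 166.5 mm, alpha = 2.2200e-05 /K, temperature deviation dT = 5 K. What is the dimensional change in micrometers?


dL = L * alpha * dT
= 166.5 * 2.2200e-05 * 5
= 0.0184815 mm
dL_um = 0.0184815 * 1000 = 18.4815 um

18.4815


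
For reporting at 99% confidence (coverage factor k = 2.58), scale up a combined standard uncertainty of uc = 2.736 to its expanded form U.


U = k * uc
U = 2.58 * 2.736
U = 7.0589

7.0589


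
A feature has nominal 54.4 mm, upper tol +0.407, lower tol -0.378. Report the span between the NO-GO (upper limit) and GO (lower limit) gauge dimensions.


GO = nominal - lower_tol (smallest hole = maximum material condition)
GO = 54.4 - 0.378 = 54.022
NO-GO = nominal + upper_tol (largest hole = least material condition)
NO-GO = 54.4 + 0.407 = 54.807
spread = NO-GO - GO = 54.807 - 54.022 = 0.7850

0.7850


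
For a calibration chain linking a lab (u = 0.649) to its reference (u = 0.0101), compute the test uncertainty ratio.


TUR = u_lab / u_ref
= 0.649 / 0.0101
= 64.2574

64.2574


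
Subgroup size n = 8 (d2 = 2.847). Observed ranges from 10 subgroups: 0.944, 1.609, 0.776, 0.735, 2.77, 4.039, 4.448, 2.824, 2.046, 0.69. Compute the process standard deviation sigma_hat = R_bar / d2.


R_bar = (0.944 + 1.609 + 0.776 + 0.735 + 2.77 + 4.039 + 4.448 + 2.824 + 2.046 + 0.69) / 10
R_bar = 20.881 / 10 = 2.0881
sigma_hat = R_bar / d2 = 2.0881 / 2.847 = 0.7334

0.7334


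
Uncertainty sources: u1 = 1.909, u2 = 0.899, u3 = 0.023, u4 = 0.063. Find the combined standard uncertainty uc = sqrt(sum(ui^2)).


uc = sqrt(1.909^2 + 0.899^2 + 0.023^2 + 0.063^2)
uc = sqrt(4.45698)
uc = 2.1112

2.1112


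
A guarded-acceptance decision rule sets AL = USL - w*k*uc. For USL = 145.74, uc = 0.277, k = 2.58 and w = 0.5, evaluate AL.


U = k * uc = 2.58 * 0.277 = 0.71466
guard band g = w * U = 0.5 * 0.71466 = 0.35733
AL = USL - g = 145.74 - 0.35733
AL = 145.3827

145.3827


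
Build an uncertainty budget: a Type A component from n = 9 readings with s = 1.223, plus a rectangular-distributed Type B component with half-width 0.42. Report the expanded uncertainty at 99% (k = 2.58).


u_A = s / sqrt(n) = 1.223 / sqrt(9) = 0.40766667
u_B = half_width / sqrt(3) = 0.42 / sqrt(3) = 0.24248711
uc = sqrt(u_A^2 + u_B^2) = sqrt(0.40766667^2 + 0.24248711^2) = 0.47433333
U = k * uc = 2.58 * 0.47433333
U = 1.2238

1.2238


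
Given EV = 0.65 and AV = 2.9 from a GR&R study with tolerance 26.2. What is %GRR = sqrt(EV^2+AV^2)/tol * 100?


GRR = sqrt(EV^2 + AV^2) = sqrt(0.65^2 + 2.9^2) = 2.9719522
%GRR = GRR / tol * 100 = 2.9719522 / 26.2 * 100
%GRR = 11.3433

11.3433


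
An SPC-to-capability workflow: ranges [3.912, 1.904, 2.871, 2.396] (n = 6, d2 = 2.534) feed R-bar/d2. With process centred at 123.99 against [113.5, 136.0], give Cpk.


R_bar = (3.912 + 1.904 + 2.871 + 2.396) / 4 = 2.77075
sigma = R_bar / d2 = 2.77075 / 2.534 = 1.0934294
Cp = (USL - LSL)/(6*sigma) = (136.0 - 113.5)/(6*1.0934294) = 3.4296
Cpu = (136.0 - 123.99)/(3*1.0934294) = 3.6613
Cpl = (123.99 - 113.5)/(3*1.0934294) = 3.1979
Cpk = min(Cpu, Cpl) = 3.1979

3.1979


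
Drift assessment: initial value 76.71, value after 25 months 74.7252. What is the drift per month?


rate = (v2 - v1) / months
= (74.7252 - 76.71) / 25
= -1.9848 / 25
= -0.0794

-0.0794


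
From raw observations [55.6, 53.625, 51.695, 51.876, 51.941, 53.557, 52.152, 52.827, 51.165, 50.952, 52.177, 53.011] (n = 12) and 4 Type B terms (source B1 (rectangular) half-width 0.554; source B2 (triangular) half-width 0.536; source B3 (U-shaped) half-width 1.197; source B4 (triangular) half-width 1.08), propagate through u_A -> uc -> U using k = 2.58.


mean = (55.6 + 53.625 + 51.695 + 51.876 + 51.941 + 53.557 + 52.152 + 52.827 + 51.165 + 50.952 + 52.177 + 53.011) / 12 = 52.54816667
s = sqrt(sum((x - mean)^2)/(n-1)) = 1.2822894
u_A = s / sqrt(n) = 1.2822894 / sqrt(12) = 0.37016507
u_B1 = 0.554 / sqrt(3) = 0.31985205
u_B2 = 0.536 / sqrt(6) = 0.21882108
u_B3 = 1.197 / sqrt(2) = 0.84640682
u_B4 = 1.08 / sqrt(6) = 0.44090815
uc = sqrt(0.37016507^2 + 0.31985205^2 + 0.21882108^2 + 0.84640682^2 + 0.44090815^2) = 1.0945386
U = k * uc = 2.58 * 1.0945386
U = 2.8239

2.8239


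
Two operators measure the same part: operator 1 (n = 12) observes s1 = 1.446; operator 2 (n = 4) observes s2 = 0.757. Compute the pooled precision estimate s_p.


s_p = sqrt(((n1-1)*s1^2 + (n2-1)*s2^2) / (n1+n2-2))
numerator = (12-1)*1.446^2 + (4-1)*0.757^2 = 23.000076 + 1.719147 = 24.719223
denominator = 12 + 4 - 2 = 14
s_p^2 = 24.719223 / 14 = 1.7656588
s_p = sqrt(1.7656588) = 1.3288

1.3288


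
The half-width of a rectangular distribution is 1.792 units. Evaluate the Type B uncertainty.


u_B = half_width / sqrt(3)
u_B = 1.792 / 1.7320508
u_B = 1.0346

1.0346


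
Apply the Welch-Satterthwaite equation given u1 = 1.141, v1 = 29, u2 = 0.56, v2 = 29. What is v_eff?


uc = sqrt(u1^2 + u2^2) = sqrt(1.141^2 + 0.56^2) = 1.2710157
v_eff = uc^4 / (u1^4/v1 + u2^4/v2)
= 1.2710157^4 / (1.141^4/29 + 0.56^4/29)
= 2.6097786 / 0.061835831
v_eff = 42.2050

42.2050


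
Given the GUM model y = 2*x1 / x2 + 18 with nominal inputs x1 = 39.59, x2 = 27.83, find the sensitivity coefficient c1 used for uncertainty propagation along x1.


y = 2*x1 / x2 + 18
dy/dx1 = 2/x2
Evaluate at x2 = 27.83: c1 = 2 / 27.83
c1 = 0.0719

0.0719


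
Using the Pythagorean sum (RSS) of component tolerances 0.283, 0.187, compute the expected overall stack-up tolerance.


RSS = sqrt(0.283^2 + 0.187^2)
= sqrt(0.115058)
= 0.3392

0.3392


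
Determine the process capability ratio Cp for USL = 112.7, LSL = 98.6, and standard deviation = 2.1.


Cp = (USL - LSL) / (6 * sigma)
= (112.7 - 98.6) / (6 * 2.1)
= 14.1000 / 12.6000
= 1.1190

1.1190


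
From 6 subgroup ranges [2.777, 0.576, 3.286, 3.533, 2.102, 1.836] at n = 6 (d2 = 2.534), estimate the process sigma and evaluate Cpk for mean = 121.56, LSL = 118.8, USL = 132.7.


R_bar = (2.777 + 0.576 + 3.286 + 3.533 + 2.102 + 1.836) / 6 = 2.3516667
sigma = R_bar / d2 = 2.3516667 / 2.534 = 0.92804526
Cp = (USL - LSL)/(6*sigma) = (132.7 - 118.8)/(6*0.92804526) = 2.4963
Cpu = (132.7 - 121.56)/(3*0.92804526) = 4.0012
Cpl = (121.56 - 118.8)/(3*0.92804526) = 0.9913
Cpk = min(Cpu, Cpl) = 0.9913

0.9913


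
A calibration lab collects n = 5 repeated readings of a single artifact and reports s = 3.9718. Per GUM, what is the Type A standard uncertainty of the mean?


u_A = s / sqrt(n)
u_A = 3.9718 / sqrt(5)
u_A = 3.9718 / 2.236068
u_A = 1.7762

1.7762


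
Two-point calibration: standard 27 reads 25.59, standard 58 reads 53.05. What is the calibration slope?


slope = (y2 - y1) / (x2 - x1)
= (53.05 - 25.59) / (58 - 27)
= 27.4600 / 31
= 0.8858

0.8858


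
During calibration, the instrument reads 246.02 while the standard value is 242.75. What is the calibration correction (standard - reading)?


Correction = standard - reading
= 242.75 - 246.02
= -3.2700

-3.2700


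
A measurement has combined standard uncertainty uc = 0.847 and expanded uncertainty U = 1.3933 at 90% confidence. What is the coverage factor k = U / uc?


k = U / uc
k = 1.3933 / 0.847
k = 1.645

1.645


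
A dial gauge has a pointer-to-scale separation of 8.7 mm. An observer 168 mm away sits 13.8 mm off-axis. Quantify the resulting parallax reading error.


error = h * offset / d
= 8.7 * 13.8 / 168
= 0.7146

0.7146


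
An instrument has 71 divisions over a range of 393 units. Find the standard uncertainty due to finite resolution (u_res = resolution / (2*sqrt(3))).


resolution = range / divisions
resolution = 393 / 71 = 5.5352113
u_res = resolution / (2*sqrt(3))
u_res = 5.5352113 / 3.4641016
u_res = 1.5979

1.5979


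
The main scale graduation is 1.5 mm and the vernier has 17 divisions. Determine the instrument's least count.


LC = MSD / n_div
= 1.5 / 17
= 0.0882

0.0882


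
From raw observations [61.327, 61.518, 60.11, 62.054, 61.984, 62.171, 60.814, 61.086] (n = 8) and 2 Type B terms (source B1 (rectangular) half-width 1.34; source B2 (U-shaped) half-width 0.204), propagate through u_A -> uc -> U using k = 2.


mean = (61.327 + 61.518 + 60.11 + 62.054 + 61.984 + 62.171 + 60.814 + 61.086) / 8 = 61.383
s = sqrt(sum((x - mean)^2)/(n-1)) = 0.70571605
u_A = s / sqrt(n) = 0.70571605 / sqrt(8) = 0.2495083
u_B1 = 1.34 / sqrt(3) = 0.77364936
u_B2 = 0.204 / sqrt(2) = 0.14424978
uc = sqrt(0.2495083^2 + 0.77364936^2 + 0.14424978^2) = 0.82558811
U = k * uc = 2 * 0.82558811
U = 1.6512

1.6512


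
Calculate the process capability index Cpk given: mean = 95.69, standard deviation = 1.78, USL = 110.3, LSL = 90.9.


Cpu = (USL - mean) / (3*sigma) = (110.3 - 95.69) / (3*1.78) = 2.7360
Cpl = (mean - LSL) / (3*sigma) = (95.69 - 90.9) / (3*1.78) = 0.8970
Cpk = min(Cpu, Cpl) = 0.8970

0.8970


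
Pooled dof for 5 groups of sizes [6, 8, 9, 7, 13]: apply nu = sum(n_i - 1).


nu = sum_i (n_i - 1)
nu = ((6 - 1) + (8 - 1) + (9 - 1) + (7 - 1) + (13 - 1))
nu = 5 + 7 + 8 + 6 + 12
nu = 38

38


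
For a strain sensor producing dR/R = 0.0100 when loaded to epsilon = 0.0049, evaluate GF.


GF = (dR/R) / epsilon
= 0.0100 / 0.0049
= 2.0408

2.0408


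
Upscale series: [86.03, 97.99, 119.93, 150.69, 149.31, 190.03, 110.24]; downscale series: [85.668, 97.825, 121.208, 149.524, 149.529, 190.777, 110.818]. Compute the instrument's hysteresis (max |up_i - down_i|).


|86.03 - 85.668| = 0.3620
|97.99 - 97.825| = 0.1650
|119.93 - 121.208| = 1.2780
|150.69 - 149.524| = 1.1660
|149.31 - 149.529| = 0.2190
|190.03 - 190.777| = 0.7470
|110.24 - 110.818| = 0.5780
hysteresis = max(diffs) = 1.2780

1.2780


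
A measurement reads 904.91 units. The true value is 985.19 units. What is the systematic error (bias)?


Systematic error = measured - true
= 904.91 - 985.19
= -80.2800

-80.2800


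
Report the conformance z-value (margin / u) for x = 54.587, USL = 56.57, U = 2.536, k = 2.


u = U / k = 2.536 / 2 = 1.268
margin = |USL - x| = |56.57 - 54.587| = 1.983
z = margin / u = 1.983 / 1.268
z = 1.5639

1.5639


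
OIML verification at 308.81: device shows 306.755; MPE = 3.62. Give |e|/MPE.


e = indication - reference = 306.755 - 308.81 = -2.0550
|e| = 2.0550
ratio = |e| / MPE = 2.0550 / 3.62
ratio = 0.5677

0.5677


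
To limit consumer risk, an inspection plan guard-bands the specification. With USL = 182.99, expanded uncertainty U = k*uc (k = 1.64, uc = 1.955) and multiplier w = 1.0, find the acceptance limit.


U = k * uc = 1.64 * 1.955 = 3.2062
guard band g = w * U = 1.0 * 3.2062 = 3.2062
AL = USL - g = 182.99 - 3.2062
AL = 179.7838

179.7838


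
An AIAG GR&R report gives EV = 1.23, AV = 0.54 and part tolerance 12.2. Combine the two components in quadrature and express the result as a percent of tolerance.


GRR = sqrt(EV^2 + AV^2) = sqrt(1.23^2 + 0.54^2) = 1.3433168
%GRR = GRR / tol * 100 = 1.3433168 / 12.2 * 100
%GRR = 11.0108

11.0108


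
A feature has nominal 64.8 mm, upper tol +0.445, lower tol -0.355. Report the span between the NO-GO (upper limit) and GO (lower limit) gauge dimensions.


GO = nominal - lower_tol (smallest hole = maximum material condition)
GO = 64.8 - 0.355 = 64.445
NO-GO = nominal + upper_tol (largest hole = least material condition)
NO-GO = 64.8 + 0.445 = 65.245
spread = NO-GO - GO = 65.245 - 64.445 = 0.8000

0.8000


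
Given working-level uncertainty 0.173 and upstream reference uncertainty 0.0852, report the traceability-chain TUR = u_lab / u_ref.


TUR = u_lab / u_ref
= 0.173 / 0.0852
= 2.0305

2.0305


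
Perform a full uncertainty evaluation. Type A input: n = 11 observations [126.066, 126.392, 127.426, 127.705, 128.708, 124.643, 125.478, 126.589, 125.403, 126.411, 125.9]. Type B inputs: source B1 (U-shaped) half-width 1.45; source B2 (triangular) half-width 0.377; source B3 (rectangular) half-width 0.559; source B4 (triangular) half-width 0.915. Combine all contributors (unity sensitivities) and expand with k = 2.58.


mean = (126.066 + 126.392 + 127.426 + 127.705 + 128.708 + 124.643 + 125.478 + 126.589 + 125.403 + 126.411 + 125.9) / 11 = 126.4291818
s = sqrt(sum((x - mean)^2)/(n-1)) = 1.1576615
u_A = s / sqrt(n) = 1.1576615 / sqrt(11) = 0.34904808
u_B1 = 1.45 / sqrt(2) = 1.0253048
u_B2 = 0.377 / sqrt(6) = 0.15390961
u_B3 = 0.559 / sqrt(3) = 0.3227388
u_B4 = 0.915 / sqrt(6) = 0.37354719
uc = sqrt(0.34904808^2 + 1.0253048^2 + 0.15390961^2 + 0.3227388^2 + 0.37354719^2) = 1.200196
U = k * uc = 2.58 * 1.200196
U = 3.0965

3.0965


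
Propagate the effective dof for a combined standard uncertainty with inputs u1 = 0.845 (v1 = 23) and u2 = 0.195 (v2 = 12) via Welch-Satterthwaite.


uc = sqrt(u1^2 + u2^2) = sqrt(0.845^2 + 0.195^2) = 0.86720816
v_eff = uc^4 / (u1^4/v1 + u2^4/v2)
= 0.86720816^4 / (0.845^4/23 + 0.195^4/12)
= 0.56557919 / 0.022287087
v_eff = 25.3770

25.3770


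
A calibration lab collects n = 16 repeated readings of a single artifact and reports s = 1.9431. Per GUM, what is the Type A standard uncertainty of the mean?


u_A = s / sqrt(n)
u_A = 1.9431 / sqrt(16)
u_A = 1.9431 / 4
u_A = 0.4858

0.4858


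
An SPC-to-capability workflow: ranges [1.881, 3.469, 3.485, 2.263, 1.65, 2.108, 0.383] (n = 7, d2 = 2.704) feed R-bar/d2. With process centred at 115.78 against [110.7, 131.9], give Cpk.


R_bar = (1.881 + 3.469 + 3.485 + 2.263 + 1.65 + 2.108 + 0.383) / 7 = 2.177
sigma = R_bar / d2 = 2.177 / 2.704 = 0.80510355
Cp = (USL - LSL)/(6*sigma) = (131.9 - 110.7)/(6*0.80510355) = 4.3887
Cpu = (131.9 - 115.78)/(3*0.80510355) = 6.6741
Cpl = (115.78 - 110.7)/(3*0.80510355) = 2.1032
Cpk = min(Cpu, Cpl) = 2.1032

2.1032


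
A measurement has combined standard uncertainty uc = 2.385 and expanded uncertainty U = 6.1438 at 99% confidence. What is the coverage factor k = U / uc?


k = U / uc
k = 6.1438 / 2.385
k = 2.576

2.576


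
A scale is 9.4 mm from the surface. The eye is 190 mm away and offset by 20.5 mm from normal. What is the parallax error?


error = h * offset / d
= 9.4 * 20.5 / 190
= 1.0142

1.0142


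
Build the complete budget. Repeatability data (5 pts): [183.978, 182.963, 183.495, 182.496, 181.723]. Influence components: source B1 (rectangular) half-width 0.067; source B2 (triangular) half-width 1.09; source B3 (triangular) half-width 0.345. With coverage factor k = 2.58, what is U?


mean = (183.978 + 182.963 + 183.495 + 182.496 + 181.723) / 5 = 182.931
s = sqrt(sum((x - mean)^2)/(n-1)) = 0.87518827
u_A = s / sqrt(n) = 0.87518827 / sqrt(5) = 0.39139609
u_B1 = 0.067 / sqrt(3) = 0.038682468
u_B2 = 1.09 / sqrt(6) = 0.44499064
u_B3 = 0.345 / sqrt(6) = 0.14084566
uc = sqrt(0.39139609^2 + 0.038682468^2 + 0.44499064^2 + 0.14084566^2) = 0.6103617
U = k * uc = 2.58 * 0.6103617
U = 1.5747

1.5747


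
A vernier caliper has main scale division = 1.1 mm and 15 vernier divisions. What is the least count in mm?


LC = MSD / n_div
= 1.1 / 15
= 0.0733

0.0733


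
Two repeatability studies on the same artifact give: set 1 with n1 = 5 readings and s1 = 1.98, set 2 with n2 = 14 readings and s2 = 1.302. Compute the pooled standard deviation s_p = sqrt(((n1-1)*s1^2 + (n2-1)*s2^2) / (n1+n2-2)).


s_p = sqrt(((n1-1)*s1^2 + (n2-1)*s2^2) / (n1+n2-2))
numerator = (5-1)*1.98^2 + (14-1)*1.302^2 = 15.6816 + 22.037652 = 37.719252
denominator = 5 + 14 - 2 = 17
s_p^2 = 37.719252 / 17 = 2.2187795
s_p = sqrt(2.2187795) = 1.4896

1.4896


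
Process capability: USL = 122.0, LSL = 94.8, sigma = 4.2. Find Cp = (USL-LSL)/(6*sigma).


Cp = (USL - LSL) / (6 * sigma)
= (122.0 - 94.8) / (6 * 4.2)
= 27.2000 / 25.2000
= 1.0794

1.0794


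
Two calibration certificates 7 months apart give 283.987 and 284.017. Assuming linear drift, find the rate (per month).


rate = (v2 - v1) / months
= (284.017 - 283.987) / 7
= 0.0300 / 7
= 0.0043

0.0043


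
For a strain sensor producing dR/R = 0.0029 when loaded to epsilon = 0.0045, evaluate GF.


GF = (dR/R) / epsilon
= 0.0029 / 0.0045
= 0.6444

0.6444


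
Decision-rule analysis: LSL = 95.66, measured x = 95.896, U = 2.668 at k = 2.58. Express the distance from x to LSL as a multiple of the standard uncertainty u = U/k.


u = U / k = 2.668 / 2.58 = 1.0341085
margin = |LSL - x| = |95.66 - 95.896| = 0.236
z = margin / u = 0.236 / 1.0341085
z = 0.2282

0.2282


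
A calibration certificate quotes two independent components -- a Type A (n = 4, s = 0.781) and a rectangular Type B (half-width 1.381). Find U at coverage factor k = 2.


u_A = s / sqrt(n) = 0.781 / sqrt(4) = 0.3905
u_B = half_width / sqrt(3) = 1.381 / sqrt(3) = 0.79732072
uc = sqrt(u_A^2 + u_B^2) = sqrt(0.3905^2 + 0.79732072^2) = 0.88781224
U = k * uc = 2 * 0.88781224
U = 1.7756

1.7756


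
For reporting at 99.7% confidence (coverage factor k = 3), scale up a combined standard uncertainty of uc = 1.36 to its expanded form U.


U = k * uc
U = 3 * 1.36
U = 4.0800

4.0800


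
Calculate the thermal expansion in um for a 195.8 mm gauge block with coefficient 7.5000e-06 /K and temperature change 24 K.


dL = L * alpha * dT
= 195.8 * 7.5000e-06 * 24
= 0.0352440 mm
dL_um = 0.0352440 * 1000 = 35.2440 um

35.2440


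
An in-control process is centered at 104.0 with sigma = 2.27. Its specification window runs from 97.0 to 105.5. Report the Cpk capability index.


Cpu = (USL - mean) / (3*sigma) = (105.5 - 104.0) / (3*2.27) = 0.2203
Cpl = (mean - LSL) / (3*sigma) = (104.0 - 97.0) / (3*2.27) = 1.0279
Cpk = min(Cpu, Cpl) = 0.2203

0.2203


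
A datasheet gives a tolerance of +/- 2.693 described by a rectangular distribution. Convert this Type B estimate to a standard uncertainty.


u_B = half_width / sqrt(3)
u_B = 2.693 / 1.7320508
u_B = 1.5548

1.5548


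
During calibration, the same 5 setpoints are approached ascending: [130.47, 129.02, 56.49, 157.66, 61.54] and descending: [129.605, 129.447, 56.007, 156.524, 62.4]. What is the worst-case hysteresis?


|130.47 - 129.605| = 0.8650
|129.02 - 129.447| = 0.4270
|56.49 - 56.007| = 0.4830
|157.66 - 156.524| = 1.1360
|61.54 - 62.4| = 0.8600
hysteresis = max(diffs) = 1.1360

1.1360


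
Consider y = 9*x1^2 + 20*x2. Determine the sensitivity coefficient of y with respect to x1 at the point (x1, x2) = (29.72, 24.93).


y = 9*x1^2 + 20*x2
dy/dx1 = 2*9*x1
Evaluate at x1 = 29.72: c1 = 18 * 29.72
c1 = 534.9600

534.9600


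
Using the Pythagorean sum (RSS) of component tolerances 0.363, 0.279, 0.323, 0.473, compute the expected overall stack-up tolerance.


RSS = sqrt(0.363^2 + 0.279^2 + 0.323^2 + 0.473^2)
= sqrt(0.537668)
= 0.7333

0.7333


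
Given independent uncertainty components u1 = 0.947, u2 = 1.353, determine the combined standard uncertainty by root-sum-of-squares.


uc = sqrt(0.947^2 + 1.353^2)
uc = sqrt(2.727418)
uc = 1.6515

1.6515


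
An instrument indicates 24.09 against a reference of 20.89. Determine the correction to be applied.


Correction = standard - reading
= 20.89 - 24.09
= -3.2000

-3.2000


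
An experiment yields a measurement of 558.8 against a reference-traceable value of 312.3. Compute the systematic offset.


Systematic error = measured - true
= 558.8 - 312.3
= 246.5000

246.5000


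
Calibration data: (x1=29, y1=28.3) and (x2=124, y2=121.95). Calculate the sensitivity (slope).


slope = (y2 - y1) / (x2 - x1)
= (121.95 - 28.3) / (124 - 29)
= 93.6500 / 95
= 0.9858

0.9858


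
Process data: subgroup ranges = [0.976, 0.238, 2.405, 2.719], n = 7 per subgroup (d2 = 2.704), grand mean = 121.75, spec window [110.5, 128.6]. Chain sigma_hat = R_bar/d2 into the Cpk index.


R_bar = (0.976 + 0.238 + 2.405 + 2.719) / 4 = 1.5845
sigma = R_bar / d2 = 1.5845 / 2.704 = 0.58598373
Cp = (USL - LSL)/(6*sigma) = (128.6 - 110.5)/(6*0.58598373) = 5.1480
Cpu = (128.6 - 121.75)/(3*0.58598373) = 3.8966
Cpl = (121.75 - 110.5)/(3*0.58598373) = 6.3995
Cpk = min(Cpu, Cpl) = 3.8966

3.8966


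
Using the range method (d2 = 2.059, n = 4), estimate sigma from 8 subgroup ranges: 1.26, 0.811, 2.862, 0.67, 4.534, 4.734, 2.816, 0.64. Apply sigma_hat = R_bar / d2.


R_bar = (1.26 + 0.811 + 2.862 + 0.67 + 4.534 + 4.734 + 2.816 + 0.64) / 8
R_bar = 18.327 / 8 = 2.290875
sigma_hat = R_bar / d2 = 2.290875 / 2.059 = 1.1126

1.1126


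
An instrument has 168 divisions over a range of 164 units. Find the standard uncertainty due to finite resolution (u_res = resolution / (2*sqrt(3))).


resolution = range / divisions
resolution = 164 / 168 = 0.97619048
u_res = resolution / (2*sqrt(3))
u_res = 0.97619048 / 3.4641016
u_res = 0.2818

0.2818


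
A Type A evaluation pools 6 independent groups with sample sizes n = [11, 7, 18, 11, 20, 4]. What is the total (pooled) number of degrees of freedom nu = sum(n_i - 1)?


nu = sum_i (n_i - 1)
nu = ((11 - 1) + (7 - 1) + (18 - 1) + (11 - 1) + (20 - 1) + (4 - 1))
nu = 10 + 6 + 17 + 10 + 19 + 3
nu = 65

65


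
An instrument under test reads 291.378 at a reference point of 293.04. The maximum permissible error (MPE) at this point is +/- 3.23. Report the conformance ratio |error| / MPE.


e = indication - reference = 291.378 - 293.04 = -1.6620
|e| = 1.6620
ratio = |e| / MPE = 1.6620 / 3.23
ratio = 0.5146

0.5146


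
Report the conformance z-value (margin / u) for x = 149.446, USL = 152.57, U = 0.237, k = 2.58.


u = U / k = 0.237 / 2.58 = 0.091860465
margin = |USL - x| = |152.57 - 149.446| = 3.124
z = margin / u = 3.124 / 0.091860465
z = 34.0081

34.0081
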